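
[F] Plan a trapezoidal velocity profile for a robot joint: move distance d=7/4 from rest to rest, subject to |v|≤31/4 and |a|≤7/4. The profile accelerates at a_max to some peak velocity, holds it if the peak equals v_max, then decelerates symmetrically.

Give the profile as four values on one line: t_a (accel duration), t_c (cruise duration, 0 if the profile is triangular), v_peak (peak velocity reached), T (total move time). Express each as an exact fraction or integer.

vₘ²/aₘ = (31/4)²/(7/4) = 961/28
7/4 < 961/28 so t_c = 0
v_peak = √(7/4·7/4) = √(49/16) = 7/4
t_a = (7/4)/(7/4) = 1; t_c = 0
T = 2·1 = 2

t_a=1 t_c=0 v_peak=7/4 T=2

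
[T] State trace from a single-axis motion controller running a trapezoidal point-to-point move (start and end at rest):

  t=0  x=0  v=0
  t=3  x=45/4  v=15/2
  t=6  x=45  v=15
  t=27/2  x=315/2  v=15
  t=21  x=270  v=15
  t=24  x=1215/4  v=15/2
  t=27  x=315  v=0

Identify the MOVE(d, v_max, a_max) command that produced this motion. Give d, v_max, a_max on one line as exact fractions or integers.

final state: t=27, x=315, v=0 → d = 315
a_max = (15/2−0)/(3−0) = 5/2
max v = 15 over t∈[6,21] → v_max = 15
check: 15·(6+15) = 315 ✓

d=315 v_max=15 a_max=5/2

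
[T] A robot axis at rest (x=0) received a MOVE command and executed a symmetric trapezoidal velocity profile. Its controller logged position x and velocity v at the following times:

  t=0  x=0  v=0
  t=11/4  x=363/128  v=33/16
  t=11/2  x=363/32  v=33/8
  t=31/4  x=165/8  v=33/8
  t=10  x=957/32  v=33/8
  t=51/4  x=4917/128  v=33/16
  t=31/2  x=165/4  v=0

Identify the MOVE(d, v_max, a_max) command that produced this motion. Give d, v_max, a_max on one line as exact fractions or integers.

d=165/4 v_max=33/8 a_max=3/4

final state: t=31/2, x=165/4, v=0 → d = 165/4
a_max = (33/16−0)/(11/4−0) = 3/4
max v = 33/8 over t∈[11/2,10] → v_max = 33/8
check: 33/8·(11/2+9/2) = 165/4 ✓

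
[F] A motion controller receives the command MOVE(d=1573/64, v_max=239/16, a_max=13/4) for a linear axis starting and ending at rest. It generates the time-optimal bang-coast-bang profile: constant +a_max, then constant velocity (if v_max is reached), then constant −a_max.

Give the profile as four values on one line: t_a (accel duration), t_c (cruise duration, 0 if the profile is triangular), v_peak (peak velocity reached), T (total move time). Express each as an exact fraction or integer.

t_a=11/4 t_c=0 v_peak=143/16 T=11/2

(v_max)²/a_max = (239/16)²/(13/4) = 57121/832
1573/64 < 57121/832 so t_c = 0
v_peak = √(1573/64·13/4) = √(20449/256) = 143/16
t_a = (143/16)/(13/4) = 11/4; t_c = 0
T = 2·11/4 = 11/2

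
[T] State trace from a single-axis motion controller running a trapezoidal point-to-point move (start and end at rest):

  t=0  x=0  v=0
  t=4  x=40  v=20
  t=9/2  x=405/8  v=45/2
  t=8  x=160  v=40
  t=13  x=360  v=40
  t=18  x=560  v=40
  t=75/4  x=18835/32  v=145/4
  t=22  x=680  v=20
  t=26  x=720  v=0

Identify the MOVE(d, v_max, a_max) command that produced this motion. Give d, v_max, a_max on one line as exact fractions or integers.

d=720 v_max=40 a_max=5

final state: t=26, x=720, v=0 → d = 720
a_max = (20−0)/(4−0) = 5
max v = 40 over t∈[8,18] → v_max = 40
check: 40·(8+10) = 720 ✓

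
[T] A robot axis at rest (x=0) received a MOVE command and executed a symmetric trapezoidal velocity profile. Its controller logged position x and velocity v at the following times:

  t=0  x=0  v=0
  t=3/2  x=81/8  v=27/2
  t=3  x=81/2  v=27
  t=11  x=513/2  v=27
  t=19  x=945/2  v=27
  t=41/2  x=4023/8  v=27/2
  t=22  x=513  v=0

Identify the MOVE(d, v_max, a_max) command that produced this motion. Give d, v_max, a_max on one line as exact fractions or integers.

d=513 v_max=27 a_max=9

final state: t=22, x=513, v=0 → d = 513
a_max = (27/2−0)/(3/2−0) = 9
max v = 27 over t∈[3,19] → v_max = 27
check: 27·(3+16) = 513 ✓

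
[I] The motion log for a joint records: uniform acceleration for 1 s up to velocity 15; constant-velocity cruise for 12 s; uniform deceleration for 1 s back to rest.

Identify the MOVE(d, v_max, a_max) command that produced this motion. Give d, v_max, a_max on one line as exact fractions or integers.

a_max = 15/1 = 15
d_a = ½·15·1 = 15/2; d_c = 15·12 = 180
d = 2·15/2 + 180 = 195
t_c = 12 > 0 so v_max = 15

d=195 v_max=15 a_max=15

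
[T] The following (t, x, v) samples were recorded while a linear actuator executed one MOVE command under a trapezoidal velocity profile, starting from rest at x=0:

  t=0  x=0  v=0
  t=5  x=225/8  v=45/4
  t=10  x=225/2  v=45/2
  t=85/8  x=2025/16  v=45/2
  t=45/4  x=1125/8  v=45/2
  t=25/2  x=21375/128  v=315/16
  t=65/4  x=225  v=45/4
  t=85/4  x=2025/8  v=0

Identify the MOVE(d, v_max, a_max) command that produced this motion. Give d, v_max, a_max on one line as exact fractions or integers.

final state: t=85/4, x=2025/8, v=0 → d = 2025/8
a_max = (45/4−0)/(5−0) = 9/4
max v = 45/2 over t∈[10,45/4] → v_max = 45/2
check: 45/2·(10+5/4) = 2025/8 ✓

d=2025/8 v_max=45/2 a_max=9/4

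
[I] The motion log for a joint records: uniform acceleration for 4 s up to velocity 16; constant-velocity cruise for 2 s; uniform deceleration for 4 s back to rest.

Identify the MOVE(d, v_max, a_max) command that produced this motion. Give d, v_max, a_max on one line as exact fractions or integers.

d=96 v_max=16 a_max=4

a_max = 16/4 = 4
d_a = ½·16·4 = 32; d_c = 16·2 = 32
d = 2·32 + 32 = 96
t_c = 2 > 0 → v_max = v_peak = 16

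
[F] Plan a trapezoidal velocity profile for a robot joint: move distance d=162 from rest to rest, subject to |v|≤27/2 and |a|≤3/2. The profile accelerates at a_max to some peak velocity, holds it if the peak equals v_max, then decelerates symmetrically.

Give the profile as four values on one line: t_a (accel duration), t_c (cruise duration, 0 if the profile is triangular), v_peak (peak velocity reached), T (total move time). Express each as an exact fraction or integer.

t_a=9 t_c=3 v_peak=27/2 T=21

(v_max)²/a_max = (27/2)²/(3/2) = 243/2
162 ≥ 243/2 → trapezoidal
t_a = (27/2)/(3/2) = 9; v_peak = 27/2
d_cruise = 162 − 243/2 = 81/2; t_c = (81/2)/(27/2) = 3
T = 2·9 + 3 = 21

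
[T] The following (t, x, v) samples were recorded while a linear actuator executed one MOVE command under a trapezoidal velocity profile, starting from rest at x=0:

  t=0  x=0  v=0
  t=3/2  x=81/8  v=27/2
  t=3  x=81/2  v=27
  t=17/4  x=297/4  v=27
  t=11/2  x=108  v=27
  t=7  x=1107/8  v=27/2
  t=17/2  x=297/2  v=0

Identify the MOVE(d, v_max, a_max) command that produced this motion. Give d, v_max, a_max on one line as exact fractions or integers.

d=297/2 v_max=27 a_max=9

final state: t=17/2, x=297/2, v=0 → d = 297/2
a_max = (27/2−0)/(3/2−0) = 9
max v = 27 over t∈[3,11/2] → v_max = 27
check: 27·(3+5/2) = 297/2 ✓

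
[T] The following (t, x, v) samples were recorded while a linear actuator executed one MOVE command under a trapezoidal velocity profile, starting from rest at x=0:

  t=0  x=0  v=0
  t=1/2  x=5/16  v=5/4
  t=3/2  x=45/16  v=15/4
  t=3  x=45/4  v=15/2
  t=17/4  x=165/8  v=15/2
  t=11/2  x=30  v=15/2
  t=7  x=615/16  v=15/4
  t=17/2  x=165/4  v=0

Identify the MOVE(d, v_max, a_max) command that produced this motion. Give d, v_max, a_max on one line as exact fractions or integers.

final state: t=17/2, x=165/4, v=0 → d = 165/4
a_max = (5/4−0)/(1/2−0) = 5/2
max v = 15/2 over t∈[3,11/2] → v_max = 15/2
check: 15/2·(3+5/2) = 165/4 ✓

d=165/4 v_max=15/2 a_max=5/2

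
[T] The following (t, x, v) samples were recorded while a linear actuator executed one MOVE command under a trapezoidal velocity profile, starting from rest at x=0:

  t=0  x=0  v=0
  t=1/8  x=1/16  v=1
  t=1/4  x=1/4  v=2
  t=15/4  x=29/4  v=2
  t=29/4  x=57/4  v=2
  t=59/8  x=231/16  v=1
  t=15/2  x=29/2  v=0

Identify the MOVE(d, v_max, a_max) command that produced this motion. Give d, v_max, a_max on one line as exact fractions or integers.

d=29/2 v_max=2 a_max=8

final state: t=15/2, x=29/2, v=0 → d = 29/2
a_max = (1−0)/(1/8−0) = 8
max v = 2 over t∈[1/4,29/4] → v_max = 2
check: 2·(1/4+7) = 29/2 ✓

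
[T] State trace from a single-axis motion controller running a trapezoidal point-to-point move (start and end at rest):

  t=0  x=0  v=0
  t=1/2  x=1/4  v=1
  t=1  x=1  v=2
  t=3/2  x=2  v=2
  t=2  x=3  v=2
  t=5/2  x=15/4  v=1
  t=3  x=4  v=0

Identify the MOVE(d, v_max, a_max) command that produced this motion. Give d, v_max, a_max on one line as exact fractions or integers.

final state: t=3, x=4, v=0 → d = 4
a_max = (1−0)/(1/2−0) = 2
max v = 2 over t∈[1,2] → v_max = 2
check: 2·(1+1) = 4 ✓

d=4 v_max=2 a_max=2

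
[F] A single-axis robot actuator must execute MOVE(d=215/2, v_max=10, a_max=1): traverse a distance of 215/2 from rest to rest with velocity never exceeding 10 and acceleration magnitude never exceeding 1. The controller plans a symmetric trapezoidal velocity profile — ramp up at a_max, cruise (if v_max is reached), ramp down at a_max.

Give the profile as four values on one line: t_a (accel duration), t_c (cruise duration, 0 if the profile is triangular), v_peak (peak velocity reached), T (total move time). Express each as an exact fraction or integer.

vₘ²/aₘ = 10²/1 = 100
215/2 ≥ 100 so v_max reached
t_a = 10/1 = 10; v_peak = 10
d_cruise = 215/2 − 100 = 15/2; t_c = (15/2)/10 = 3/4
T = 2·10 + 3/4 = 83/4

t_a=10 t_c=3/4 v_peak=10 T=83/4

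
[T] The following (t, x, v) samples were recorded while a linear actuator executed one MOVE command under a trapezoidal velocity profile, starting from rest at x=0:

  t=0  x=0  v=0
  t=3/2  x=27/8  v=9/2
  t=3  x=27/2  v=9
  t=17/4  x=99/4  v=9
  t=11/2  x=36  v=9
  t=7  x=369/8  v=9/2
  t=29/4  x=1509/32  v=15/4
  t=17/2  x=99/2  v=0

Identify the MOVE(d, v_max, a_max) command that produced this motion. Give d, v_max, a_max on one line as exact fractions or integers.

final state: t=17/2, x=99/2, v=0 → d = 99/2
a_max = (9/2−0)/(3/2−0) = 3
max v = 9 over t∈[3,11/2] → v_max = 9
check: 9·(3+5/2) = 99/2 ✓

d=99/2 v_max=9 a_max=3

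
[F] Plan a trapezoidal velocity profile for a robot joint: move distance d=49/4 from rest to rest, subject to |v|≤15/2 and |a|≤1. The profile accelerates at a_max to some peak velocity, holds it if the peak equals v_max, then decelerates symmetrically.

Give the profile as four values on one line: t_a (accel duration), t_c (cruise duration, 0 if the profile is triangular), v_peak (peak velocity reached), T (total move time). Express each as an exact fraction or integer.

t_a=7/2 t_c=0 v_peak=7/2 T=7

vₘ²/aₘ = (15/2)²/1 = 225/4
49/4 < 225/4 ⇒ no cruise
v_peak = √(49/4·1) = √(49/4) = 7/2
t_a = (7/2)/1 = 7/2; t_c = 0
T = 2·7/2 = 7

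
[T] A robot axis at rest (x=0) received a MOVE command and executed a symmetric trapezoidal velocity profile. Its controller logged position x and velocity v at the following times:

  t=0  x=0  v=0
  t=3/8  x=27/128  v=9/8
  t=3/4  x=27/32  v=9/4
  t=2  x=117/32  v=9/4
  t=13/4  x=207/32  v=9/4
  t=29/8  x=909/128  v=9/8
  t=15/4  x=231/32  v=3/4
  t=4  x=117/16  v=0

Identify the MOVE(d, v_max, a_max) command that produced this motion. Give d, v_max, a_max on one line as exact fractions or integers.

final state: t=4, x=117/16, v=0 → d = 117/16
a_max = (9/8−0)/(3/8−0) = 3
max v = 9/4 over t∈[3/4,13/4] → v_max = 9/4
check: 9/4·(3/4+5/2) = 117/16 ✓

d=117/16 v_max=9/4 a_max=3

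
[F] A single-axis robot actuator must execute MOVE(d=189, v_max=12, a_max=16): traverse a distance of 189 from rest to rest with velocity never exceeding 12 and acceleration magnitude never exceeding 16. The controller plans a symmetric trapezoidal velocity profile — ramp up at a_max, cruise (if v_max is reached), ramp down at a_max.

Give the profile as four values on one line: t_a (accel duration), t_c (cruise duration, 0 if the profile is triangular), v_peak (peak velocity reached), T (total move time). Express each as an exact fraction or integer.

vₘ²/aₘ = 12²/16 = 9
189 ≥ 9 → trapezoidal
t_a = 12/16 = 3/4; v_peak = 12
d_cruise = 189 − 9 = 180; t_c = 180/12 = 15
T = 2·3/4 + 15 = 33/2

t_a=3/4 t_c=15 v_peak=12 T=33/2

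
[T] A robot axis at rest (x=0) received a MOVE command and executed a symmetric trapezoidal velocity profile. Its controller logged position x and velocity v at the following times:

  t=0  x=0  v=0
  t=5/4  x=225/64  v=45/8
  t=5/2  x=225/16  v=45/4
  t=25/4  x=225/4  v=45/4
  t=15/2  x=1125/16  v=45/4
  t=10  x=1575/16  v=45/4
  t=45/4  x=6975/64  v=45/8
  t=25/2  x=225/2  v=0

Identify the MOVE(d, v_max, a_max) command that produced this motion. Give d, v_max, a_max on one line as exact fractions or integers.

final state: t=25/2, x=225/2, v=0 → d = 225/2
a_max = (45/8−0)/(5/4−0) = 9/2
max v = 45/4 over t∈[5/2,10] → v_max = 45/4
check: 45/4·(5/2+15/2) = 225/2 ✓

d=225/2 v_max=45/4 a_max=9/2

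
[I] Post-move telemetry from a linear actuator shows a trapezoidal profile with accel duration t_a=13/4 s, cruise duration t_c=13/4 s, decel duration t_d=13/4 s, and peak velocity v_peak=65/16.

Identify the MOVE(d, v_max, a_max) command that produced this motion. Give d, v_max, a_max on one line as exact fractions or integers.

a_max = (65/16)/(13/4) = 5/4
d_a = ½·65/16·13/4 = 845/128; d_c = 65/16·13/4 = 845/64
d = 2·845/128 + 845/64 = 845/32
t_c = 13/4 > 0 so v_max = 65/16

d=845/32 v_max=65/16 a_max=5/4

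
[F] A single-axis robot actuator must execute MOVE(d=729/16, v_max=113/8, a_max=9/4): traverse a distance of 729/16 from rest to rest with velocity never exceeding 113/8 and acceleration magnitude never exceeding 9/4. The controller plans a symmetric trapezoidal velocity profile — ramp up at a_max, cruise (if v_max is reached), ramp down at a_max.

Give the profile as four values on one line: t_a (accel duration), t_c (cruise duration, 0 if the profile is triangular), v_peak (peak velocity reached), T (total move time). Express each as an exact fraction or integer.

vₘ²/aₘ = (113/8)²/(9/4) = 12769/144
729/16 < 12769/144 → triangular
v_peak = √(729/16·9/4) = √(6561/64) = 81/8
t_a = (81/8)/(9/4) = 9/2; t_c = 0
T = 2·9/2 = 9

t_a=9/2 t_c=0 v_peak=81/8 T=9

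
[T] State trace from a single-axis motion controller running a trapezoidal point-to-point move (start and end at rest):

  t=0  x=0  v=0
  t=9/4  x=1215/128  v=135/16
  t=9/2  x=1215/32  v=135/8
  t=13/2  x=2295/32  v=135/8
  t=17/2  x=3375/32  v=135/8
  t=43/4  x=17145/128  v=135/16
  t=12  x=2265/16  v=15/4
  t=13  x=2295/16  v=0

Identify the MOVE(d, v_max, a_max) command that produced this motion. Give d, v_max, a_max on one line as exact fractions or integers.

d=2295/16 v_max=135/8 a_max=15/4

final state: t=13, x=2295/16, v=0 → d = 2295/16
a_max = (135/16−0)/(9/4−0) = 15/4
max v = 135/8 over t∈[9/2,17/2] → v_max = 135/8
check: 135/8·(9/2+4) = 2295/16 ✓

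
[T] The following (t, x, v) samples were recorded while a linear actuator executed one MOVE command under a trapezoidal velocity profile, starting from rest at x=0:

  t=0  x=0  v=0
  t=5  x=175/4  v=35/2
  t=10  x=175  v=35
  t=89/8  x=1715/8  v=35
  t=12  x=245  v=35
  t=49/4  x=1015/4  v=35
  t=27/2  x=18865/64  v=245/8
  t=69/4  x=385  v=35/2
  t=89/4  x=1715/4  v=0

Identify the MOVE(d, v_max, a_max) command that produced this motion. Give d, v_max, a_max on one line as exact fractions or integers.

final state: t=89/4, x=1715/4, v=0 → d = 1715/4
a_max = (35/2−0)/(5−0) = 7/2
max v = 35 over t∈[10,49/4] → v_max = 35
check: 35·(10+9/4) = 1715/4 ✓

d=1715/4 v_max=35 a_max=7/2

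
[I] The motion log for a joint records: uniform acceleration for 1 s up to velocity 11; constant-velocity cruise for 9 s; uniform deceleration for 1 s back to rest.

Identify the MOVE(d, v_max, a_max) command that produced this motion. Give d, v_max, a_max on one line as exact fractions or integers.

d=110 v_max=11 a_max=11

a_max = 11/1 = 11
d_a = ½·11·1 = 11/2; d_c = 11·9 = 99
d = 2·11/2 + 99 = 110
t_c = 9 > 0 → v_max = v_peak = 11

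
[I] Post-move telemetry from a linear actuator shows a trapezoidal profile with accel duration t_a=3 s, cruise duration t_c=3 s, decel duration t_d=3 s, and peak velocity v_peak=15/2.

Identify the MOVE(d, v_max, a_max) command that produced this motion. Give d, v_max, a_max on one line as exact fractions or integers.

d=45 v_max=15/2 a_max=5/2

a_max = (15/2)/3 = 5/2
d_a = ½·15/2·3 = 45/4; d_c = 15/2·3 = 45/2
d = 2·45/4 + 45/2 = 45
t_c = 3 > 0 → v_max = v_peak = 15/2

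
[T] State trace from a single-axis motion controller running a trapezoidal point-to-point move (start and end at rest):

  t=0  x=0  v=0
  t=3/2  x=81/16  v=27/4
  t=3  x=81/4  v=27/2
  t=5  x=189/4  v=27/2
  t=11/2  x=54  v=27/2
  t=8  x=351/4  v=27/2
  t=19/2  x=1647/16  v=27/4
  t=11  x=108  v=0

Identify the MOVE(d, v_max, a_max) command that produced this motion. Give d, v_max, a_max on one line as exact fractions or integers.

final state: t=11, x=108, v=0 → d = 108
a_max = (27/4−0)/(3/2−0) = 9/2
max v = 27/2 over t∈[3,8] → v_max = 27/2
check: 27/2·(3+5) = 108 ✓

d=108 v_max=27/2 a_max=9/2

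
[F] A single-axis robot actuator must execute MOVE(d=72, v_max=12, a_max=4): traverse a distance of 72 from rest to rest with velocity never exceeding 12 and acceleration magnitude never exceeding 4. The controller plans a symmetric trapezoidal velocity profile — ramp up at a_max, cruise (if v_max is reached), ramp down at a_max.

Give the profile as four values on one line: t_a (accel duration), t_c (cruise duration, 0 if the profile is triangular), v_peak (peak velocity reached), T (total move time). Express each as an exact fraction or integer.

t_a=3 t_c=3 v_peak=12 T=9

v_max²/a_max = 12²/4 = 36
72 ≥ 36 so v_max reached
t_a = 12/4 = 3; v_peak = 12
d_cruise = 72 − 36 = 36; t_c = 36/12 = 3
T = 2·3 + 3 = 9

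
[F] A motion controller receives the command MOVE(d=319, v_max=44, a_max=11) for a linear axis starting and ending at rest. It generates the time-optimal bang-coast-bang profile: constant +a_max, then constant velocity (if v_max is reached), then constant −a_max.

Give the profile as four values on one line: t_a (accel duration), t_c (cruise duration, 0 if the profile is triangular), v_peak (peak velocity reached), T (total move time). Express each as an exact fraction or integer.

v_max²/a_max = 44²/11 = 176
319 ≥ 176 so v_max reached
t_a = 44/11 = 4; v_peak = 44
d_cruise = 319 − 176 = 143; t_c = 143/44 = 13/4
T = 2·4 + 13/4 = 45/4

t_a=4 t_c=13/4 v_peak=44 T=45/4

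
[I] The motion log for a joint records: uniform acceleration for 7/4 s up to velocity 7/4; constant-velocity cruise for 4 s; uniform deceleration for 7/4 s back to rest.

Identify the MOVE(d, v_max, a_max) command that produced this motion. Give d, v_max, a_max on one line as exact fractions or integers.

a_max = (7/4)/(7/4) = 1
d_a = ½·7/4·7/4 = 49/32; d_c = 7/4·4 = 7
d = 2·49/32 + 7 = 161/16
t_c = 4 > 0 ⇒ limit active, v_max = 7/4

d=161/16 v_max=7/4 a_max=1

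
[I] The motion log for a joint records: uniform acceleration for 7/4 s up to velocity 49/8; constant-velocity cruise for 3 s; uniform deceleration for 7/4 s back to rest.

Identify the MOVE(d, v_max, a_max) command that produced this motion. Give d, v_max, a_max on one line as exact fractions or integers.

d=931/32 v_max=49/8 a_max=7/2

a_max = (49/8)/(7/4) = 7/2
d_a = ½·49/8·7/4 = 343/64; d_c = 49/8·3 = 147/8
d = 2·343/64 + 147/8 = 931/32
t_c = 3 > 0 ⇒ limit active, v_max = 49/8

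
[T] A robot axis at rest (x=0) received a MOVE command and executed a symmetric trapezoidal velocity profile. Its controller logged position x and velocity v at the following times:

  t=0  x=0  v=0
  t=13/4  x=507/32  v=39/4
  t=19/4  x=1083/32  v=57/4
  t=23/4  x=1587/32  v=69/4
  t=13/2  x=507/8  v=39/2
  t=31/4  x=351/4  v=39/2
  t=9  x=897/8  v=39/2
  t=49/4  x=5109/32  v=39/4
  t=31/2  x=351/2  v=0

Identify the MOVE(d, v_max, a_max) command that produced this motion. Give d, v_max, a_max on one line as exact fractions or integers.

final state: t=31/2, x=351/2, v=0 → d = 351/2
a_max = (39/4−0)/(13/4−0) = 3
max v = 39/2 over t∈[13/2,9] → v_max = 39/2
check: 39/2·(13/2+5/2) = 351/2 ✓

d=351/2 v_max=39/2 a_max=3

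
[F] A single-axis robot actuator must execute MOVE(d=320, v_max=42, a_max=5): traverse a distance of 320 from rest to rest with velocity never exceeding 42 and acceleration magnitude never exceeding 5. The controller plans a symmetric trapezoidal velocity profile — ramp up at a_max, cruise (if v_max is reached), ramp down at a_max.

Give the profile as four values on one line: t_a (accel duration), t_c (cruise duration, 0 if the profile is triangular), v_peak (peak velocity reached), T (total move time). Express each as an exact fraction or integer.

vₘ²/aₘ = 42²/5 = 1764/5
320 < 1764/5 → triangular
v_peak = √(320·5) = √1600 = 40
t_a = 40/5 = 8; t_c = 0
T = 2·8 = 16

t_a=8 t_c=0 v_peak=40 T=16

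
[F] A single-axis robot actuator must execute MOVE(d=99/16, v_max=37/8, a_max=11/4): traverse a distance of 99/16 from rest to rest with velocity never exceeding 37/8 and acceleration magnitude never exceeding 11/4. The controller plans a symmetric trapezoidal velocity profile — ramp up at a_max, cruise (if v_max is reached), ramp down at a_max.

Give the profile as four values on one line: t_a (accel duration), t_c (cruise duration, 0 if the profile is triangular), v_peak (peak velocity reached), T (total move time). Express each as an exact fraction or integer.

t_a=3/2 t_c=0 v_peak=33/8 T=3

(v_max)²/a_max = (37/8)²/(11/4) = 1369/176
99/16 < 1369/176 → triangular
v_peak = √(99/16·11/4) = √(1089/64) = 33/8
t_a = (33/8)/(11/4) = 3/2; t_c = 0
T = 2·3/2 = 3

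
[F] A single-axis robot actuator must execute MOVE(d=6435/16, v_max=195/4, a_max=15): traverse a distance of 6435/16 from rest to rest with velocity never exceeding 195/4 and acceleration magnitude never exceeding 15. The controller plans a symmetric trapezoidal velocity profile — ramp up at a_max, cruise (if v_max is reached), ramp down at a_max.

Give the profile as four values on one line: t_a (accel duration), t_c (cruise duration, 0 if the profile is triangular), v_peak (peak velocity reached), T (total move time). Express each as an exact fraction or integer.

(v_max)²/a_max = (195/4)²/15 = 2535/16
6435/16 ≥ 2535/16 → trapezoidal
t_a = (195/4)/15 = 13/4; v_peak = 195/4
d_cruise = 6435/16 − 2535/16 = 975/4; t_c = (975/4)/(195/4) = 5
T = 2·13/4 + 5 = 23/2

t_a=13/4 t_c=5 v_peak=195/4 T=23/2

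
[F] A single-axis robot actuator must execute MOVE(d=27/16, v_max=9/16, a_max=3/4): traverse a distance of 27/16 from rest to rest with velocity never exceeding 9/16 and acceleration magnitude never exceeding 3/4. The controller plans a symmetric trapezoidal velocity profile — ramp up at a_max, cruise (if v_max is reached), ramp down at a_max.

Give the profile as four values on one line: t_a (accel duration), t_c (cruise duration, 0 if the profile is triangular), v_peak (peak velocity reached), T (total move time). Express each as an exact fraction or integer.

v_max²/a_max = (9/16)²/(3/4) = 27/64
27/16 ≥ 27/64 ⇒ cruise phase
t_a = (9/16)/(3/4) = 3/4; v_peak = 9/16
d_cruise = 27/16 − 27/64 = 81/64; t_c = (81/64)/(9/16) = 9/4
T = 2·3/4 + 9/4 = 15/4

t_a=3/4 t_c=9/4 v_peak=9/16 T=15/4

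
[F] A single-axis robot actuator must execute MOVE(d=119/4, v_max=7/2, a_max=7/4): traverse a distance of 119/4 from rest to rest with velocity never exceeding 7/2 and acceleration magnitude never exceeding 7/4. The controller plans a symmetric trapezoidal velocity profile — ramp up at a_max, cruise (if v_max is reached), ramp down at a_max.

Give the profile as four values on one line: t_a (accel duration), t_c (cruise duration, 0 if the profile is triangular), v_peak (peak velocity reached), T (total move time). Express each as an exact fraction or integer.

t_a=2 t_c=13/2 v_peak=7/2 T=21/2

vₘ²/aₘ = (7/2)²/(7/4) = 7
119/4 ≥ 7 → trapezoidal
t_a = (7/2)/(7/4) = 2; v_peak = 7/2
d_cruise = 119/4 − 7 = 91/4; t_c = (91/4)/(7/2) = 13/2
T = 2·2 + 13/2 = 21/2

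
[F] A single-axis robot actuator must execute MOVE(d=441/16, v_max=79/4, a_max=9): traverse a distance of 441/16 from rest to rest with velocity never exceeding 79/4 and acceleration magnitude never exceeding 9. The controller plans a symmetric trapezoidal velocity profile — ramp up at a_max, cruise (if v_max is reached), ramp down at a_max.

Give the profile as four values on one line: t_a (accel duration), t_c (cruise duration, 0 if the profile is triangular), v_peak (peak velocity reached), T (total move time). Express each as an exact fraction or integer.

(v_max)²/a_max = (79/4)²/9 = 6241/144
441/16 < 6241/144 so t_c = 0
v_peak = √(441/16·9) = √(3969/16) = 63/4
t_a = (63/4)/9 = 7/4; t_c = 0
T = 2·7/4 = 7/2

t_a=7/4 t_c=0 v_peak=63/4 T=7/2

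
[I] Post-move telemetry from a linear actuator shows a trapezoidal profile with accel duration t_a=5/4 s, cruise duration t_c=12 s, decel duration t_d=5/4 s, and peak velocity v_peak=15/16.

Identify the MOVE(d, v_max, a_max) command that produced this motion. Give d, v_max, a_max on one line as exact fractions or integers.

a_max = (15/16)/(5/4) = 3/4
d_a = ½·15/16·5/4 = 75/128; d_c = 15/16·12 = 45/4
d = 2·75/128 + 45/4 = 795/64
t_c = 12 > 0 → v_max = v_peak = 15/16

d=795/64 v_max=15/16 a_max=3/4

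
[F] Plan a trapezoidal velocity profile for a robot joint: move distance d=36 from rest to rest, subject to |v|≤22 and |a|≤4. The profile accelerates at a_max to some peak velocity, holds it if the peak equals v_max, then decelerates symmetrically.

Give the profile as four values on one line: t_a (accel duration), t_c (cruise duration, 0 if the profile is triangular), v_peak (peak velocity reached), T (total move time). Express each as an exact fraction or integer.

(v_max)²/a_max = 22²/4 = 121
36 < 121 so t_c = 0
v_peak = √(36·4) = √144 = 12
t_a = 12/4 = 3; t_c = 0
T = 2·3 = 6

t_a=3 t_c=0 v_peak=12 T=6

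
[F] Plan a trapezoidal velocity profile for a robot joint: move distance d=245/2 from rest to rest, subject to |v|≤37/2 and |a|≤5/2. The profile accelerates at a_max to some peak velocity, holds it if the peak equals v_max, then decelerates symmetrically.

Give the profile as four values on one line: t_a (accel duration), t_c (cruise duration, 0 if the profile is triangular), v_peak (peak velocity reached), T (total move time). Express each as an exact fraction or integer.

v_max²/a_max = (37/2)²/(5/2) = 1369/10
245/2 < 1369/10 ⇒ no cruise
v_peak = √(245/2·5/2) = √(1225/4) = 35/2
t_a = (35/2)/(5/2) = 7; t_c = 0
T = 2·7 = 14

t_a=7 t_c=0 v_peak=35/2 T=14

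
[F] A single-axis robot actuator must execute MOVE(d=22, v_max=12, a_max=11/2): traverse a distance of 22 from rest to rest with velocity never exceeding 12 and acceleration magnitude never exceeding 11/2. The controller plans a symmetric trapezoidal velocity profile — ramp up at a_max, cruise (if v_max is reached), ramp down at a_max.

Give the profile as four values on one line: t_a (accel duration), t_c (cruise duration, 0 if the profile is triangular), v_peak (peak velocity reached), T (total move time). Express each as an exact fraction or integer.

t_a=2 t_c=0 v_peak=11 T=4

(v_max)²/a_max = 12²/(11/2) = 288/11
22 < 288/11 so t_c = 0
v_peak = √(22·11/2) = √121 = 11
t_a = 11/(11/2) = 2; t_c = 0
T = 2·2 = 4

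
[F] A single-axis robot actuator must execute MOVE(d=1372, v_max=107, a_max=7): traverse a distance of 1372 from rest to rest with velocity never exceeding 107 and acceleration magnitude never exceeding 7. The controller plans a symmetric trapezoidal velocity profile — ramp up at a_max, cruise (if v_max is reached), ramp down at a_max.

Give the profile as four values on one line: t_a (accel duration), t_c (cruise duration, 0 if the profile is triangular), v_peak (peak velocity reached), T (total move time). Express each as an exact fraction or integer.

t_a=14 t_c=0 v_peak=98 T=28

v_max²/a_max = 107²/7 = 11449/7
1372 < 11449/7 ⇒ no cruise
v_peak = √(1372·7) = √9604 = 98
t_a = 98/7 = 14; t_c = 0
T = 2·14 = 28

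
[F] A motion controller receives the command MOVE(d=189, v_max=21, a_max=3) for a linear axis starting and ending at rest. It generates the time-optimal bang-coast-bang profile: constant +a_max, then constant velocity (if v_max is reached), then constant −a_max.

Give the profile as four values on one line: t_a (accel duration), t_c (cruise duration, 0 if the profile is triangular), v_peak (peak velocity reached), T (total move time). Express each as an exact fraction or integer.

t_a=7 t_c=2 v_peak=21 T=16

v_max²/a_max = 21²/3 = 147
189 ≥ 147 so v_max reached
t_a = 21/3 = 7; v_peak = 21
d_cruise = 189 − 147 = 42; t_c = 42/21 = 2
T = 2·7 + 2 = 16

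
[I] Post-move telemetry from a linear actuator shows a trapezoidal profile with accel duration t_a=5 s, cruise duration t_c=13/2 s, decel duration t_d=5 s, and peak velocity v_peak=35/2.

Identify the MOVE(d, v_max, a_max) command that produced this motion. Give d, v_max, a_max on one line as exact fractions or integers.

d=805/4 v_max=35/2 a_max=7/2

a_max = (35/2)/5 = 7/2
d_a = ½·35/2·5 = 175/4; d_c = 35/2·13/2 = 455/4
d = 2·175/4 + 455/4 = 805/4
t_c = 13/2 > 0 ⇒ limit active, v_max = 35/2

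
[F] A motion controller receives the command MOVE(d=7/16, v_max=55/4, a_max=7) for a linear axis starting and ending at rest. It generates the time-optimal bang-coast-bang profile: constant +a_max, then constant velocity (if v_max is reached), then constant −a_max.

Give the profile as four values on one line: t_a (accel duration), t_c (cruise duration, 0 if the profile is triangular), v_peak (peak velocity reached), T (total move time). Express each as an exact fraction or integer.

t_a=1/4 t_c=0 v_peak=7/4 T=1/2

v_max²/a_max = (55/4)²/7 = 3025/112
7/16 < 3025/112 so t_c = 0
v_peak = √(7/16·7) = √(49/16) = 7/4
t_a = (7/4)/7 = 1/4; t_c = 0
T = 2·1/4 = 1/2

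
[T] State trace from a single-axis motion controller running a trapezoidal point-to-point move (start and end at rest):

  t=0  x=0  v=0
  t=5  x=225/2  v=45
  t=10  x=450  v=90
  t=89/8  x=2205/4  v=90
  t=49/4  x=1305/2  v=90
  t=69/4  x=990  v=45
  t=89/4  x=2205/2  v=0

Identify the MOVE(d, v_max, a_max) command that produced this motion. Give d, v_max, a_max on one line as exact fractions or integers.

final state: t=89/4, x=2205/2, v=0 → d = 2205/2
a_max = (45−0)/(5−0) = 9
max v = 90 over t∈[10,49/4] → v_max = 90
check: 90·(10+9/4) = 2205/2 ✓

d=2205/2 v_max=90 a_max=9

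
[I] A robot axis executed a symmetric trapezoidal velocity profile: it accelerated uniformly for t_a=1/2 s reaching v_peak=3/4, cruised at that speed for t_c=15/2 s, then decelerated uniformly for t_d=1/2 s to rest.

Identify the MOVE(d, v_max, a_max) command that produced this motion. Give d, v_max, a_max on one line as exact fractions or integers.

a_max = (3/4)/(1/2) = 3/2
d_a = ½·3/4·1/2 = 3/16; d_c = 3/4·15/2 = 45/8
d = 2·3/16 + 45/8 = 6
t_c = 15/2 > 0 → v_max = v_peak = 3/4

d=6 v_max=3/4 a_max=3/2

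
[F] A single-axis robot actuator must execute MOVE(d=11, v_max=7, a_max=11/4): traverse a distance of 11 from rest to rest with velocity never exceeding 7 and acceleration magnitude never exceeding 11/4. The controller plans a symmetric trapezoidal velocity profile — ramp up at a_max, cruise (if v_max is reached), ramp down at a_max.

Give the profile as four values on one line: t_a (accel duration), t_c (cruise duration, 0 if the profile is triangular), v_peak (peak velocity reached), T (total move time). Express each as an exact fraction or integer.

t_a=2 t_c=0 v_peak=11/2 T=4

(v_max)²/a_max = 7²/(11/4) = 196/11
11 < 196/11 → triangular
v_peak = √(11·11/4) = √(121/4) = 11/2
t_a = (11/2)/(11/4) = 2; t_c = 0
T = 2·2 = 4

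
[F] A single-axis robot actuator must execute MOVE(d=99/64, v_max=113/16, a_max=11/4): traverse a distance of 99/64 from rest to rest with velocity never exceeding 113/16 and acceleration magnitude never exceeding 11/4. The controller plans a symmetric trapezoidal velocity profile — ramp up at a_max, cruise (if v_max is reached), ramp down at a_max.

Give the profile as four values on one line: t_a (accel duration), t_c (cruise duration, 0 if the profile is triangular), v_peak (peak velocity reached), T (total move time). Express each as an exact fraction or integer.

t_a=3/4 t_c=0 v_peak=33/16 T=3/2

vₘ²/aₘ = (113/16)²/(11/4) = 12769/704
99/64 < 12769/704 → triangular
v_peak = √(99/64·11/4) = √(1089/256) = 33/16
t_a = (33/16)/(11/4) = 3/4; t_c = 0
T = 2·3/4 = 3/2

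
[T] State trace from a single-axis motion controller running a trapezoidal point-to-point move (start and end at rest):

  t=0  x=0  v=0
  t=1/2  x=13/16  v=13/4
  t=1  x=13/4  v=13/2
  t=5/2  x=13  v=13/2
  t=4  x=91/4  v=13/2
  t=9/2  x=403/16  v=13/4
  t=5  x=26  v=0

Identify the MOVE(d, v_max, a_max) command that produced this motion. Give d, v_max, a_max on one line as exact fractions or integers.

final state: t=5, x=26, v=0 → d = 26
a_max = (13/4−0)/(1/2−0) = 13/2
max v = 13/2 over t∈[1,4] → v_max = 13/2
check: 13/2·(1+3) = 26 ✓

d=26 v_max=13/2 a_max=13/2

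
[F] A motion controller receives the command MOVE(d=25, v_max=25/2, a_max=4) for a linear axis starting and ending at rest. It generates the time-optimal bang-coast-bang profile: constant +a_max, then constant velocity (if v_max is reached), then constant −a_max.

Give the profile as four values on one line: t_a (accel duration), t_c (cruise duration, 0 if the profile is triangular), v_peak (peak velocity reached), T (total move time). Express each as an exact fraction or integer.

t_a=5/2 t_c=0 v_peak=10 T=5

vₘ²/aₘ = (25/2)²/4 = 625/16
25 < 625/16 so t_c = 0
v_peak = √(25·4) = √100 = 10
t_a = 10/4 = 5/2; t_c = 0
T = 2·5/2 = 5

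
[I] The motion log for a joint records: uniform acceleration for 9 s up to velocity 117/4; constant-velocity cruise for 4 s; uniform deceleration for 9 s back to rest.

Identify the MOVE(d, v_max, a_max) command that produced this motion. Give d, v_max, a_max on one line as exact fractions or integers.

a_max = (117/4)/9 = 13/4
d_a = ½·117/4·9 = 1053/8; d_c = 117/4·4 = 117
d = 2·1053/8 + 117 = 1521/4
t_c = 4 > 0 → v_max = v_peak = 117/4

d=1521/4 v_max=117/4 a_max=13/4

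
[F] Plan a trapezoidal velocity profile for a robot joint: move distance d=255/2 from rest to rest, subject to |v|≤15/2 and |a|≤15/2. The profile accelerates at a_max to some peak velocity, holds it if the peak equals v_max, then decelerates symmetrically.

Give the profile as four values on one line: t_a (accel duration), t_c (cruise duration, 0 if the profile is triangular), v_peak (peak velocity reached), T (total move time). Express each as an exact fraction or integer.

t_a=1 t_c=16 v_peak=15/2 T=18

(v_max)²/a_max = (15/2)²/(15/2) = 15/2
255/2 ≥ 15/2 so v_max reached
t_a = (15/2)/(15/2) = 1; v_peak = 15/2
d_cruise = 255/2 − 15/2 = 120; t_c = 120/(15/2) = 16
T = 2·1 + 16 = 18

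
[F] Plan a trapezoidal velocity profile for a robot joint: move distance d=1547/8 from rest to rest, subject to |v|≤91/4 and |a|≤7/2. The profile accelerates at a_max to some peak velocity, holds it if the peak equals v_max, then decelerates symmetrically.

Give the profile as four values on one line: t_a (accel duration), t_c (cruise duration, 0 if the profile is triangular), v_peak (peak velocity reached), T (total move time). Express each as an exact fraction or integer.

vₘ²/aₘ = (91/4)²/(7/2) = 1183/8
1547/8 ≥ 1183/8 so v_max reached
t_a = (91/4)/(7/2) = 13/2; v_peak = 91/4
d_cruise = 1547/8 − 1183/8 = 91/2; t_c = (91/2)/(91/4) = 2
T = 2·13/2 + 2 = 15

t_a=13/2 t_c=2 v_peak=91/4 T=15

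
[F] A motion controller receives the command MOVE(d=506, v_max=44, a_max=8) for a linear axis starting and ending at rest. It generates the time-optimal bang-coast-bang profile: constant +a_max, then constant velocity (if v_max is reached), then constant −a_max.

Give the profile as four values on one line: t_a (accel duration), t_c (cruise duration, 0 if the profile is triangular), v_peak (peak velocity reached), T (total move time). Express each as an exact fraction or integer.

t_a=11/2 t_c=6 v_peak=44 T=17

(v_max)²/a_max = 44²/8 = 242
506 ≥ 242 ⇒ cruise phase
t_a = 44/8 = 11/2; v_peak = 44
d_cruise = 506 − 242 = 264; t_c = 264/44 = 6
T = 2·11/2 + 6 = 17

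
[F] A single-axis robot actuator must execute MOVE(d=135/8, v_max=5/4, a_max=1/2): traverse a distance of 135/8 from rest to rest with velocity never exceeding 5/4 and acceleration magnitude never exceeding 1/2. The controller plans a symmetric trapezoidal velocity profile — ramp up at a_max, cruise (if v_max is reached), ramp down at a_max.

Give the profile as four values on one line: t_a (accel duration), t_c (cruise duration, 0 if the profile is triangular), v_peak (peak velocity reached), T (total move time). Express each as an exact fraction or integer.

(v_max)²/a_max = (5/4)²/(1/2) = 25/8
135/8 ≥ 25/8 ⇒ cruise phase
t_a = (5/4)/(1/2) = 5/2; v_peak = 5/4
d_cruise = 135/8 − 25/8 = 55/4; t_c = (55/4)/(5/4) = 11
T = 2·5/2 + 11 = 16

t_a=5/2 t_c=11 v_peak=5/4 T=16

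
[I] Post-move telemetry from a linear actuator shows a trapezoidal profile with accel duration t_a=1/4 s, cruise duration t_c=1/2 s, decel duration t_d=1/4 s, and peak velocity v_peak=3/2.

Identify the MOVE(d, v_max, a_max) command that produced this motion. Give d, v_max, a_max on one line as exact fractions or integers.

a_max = (3/2)/(1/4) = 6
d_a = ½·3/2·1/4 = 3/16; d_c = 3/2·1/2 = 3/4
d = 2·3/16 + 3/4 = 9/8
t_c = 1/2 > 0 so v_max = 3/2

d=9/8 v_max=3/2 a_max=6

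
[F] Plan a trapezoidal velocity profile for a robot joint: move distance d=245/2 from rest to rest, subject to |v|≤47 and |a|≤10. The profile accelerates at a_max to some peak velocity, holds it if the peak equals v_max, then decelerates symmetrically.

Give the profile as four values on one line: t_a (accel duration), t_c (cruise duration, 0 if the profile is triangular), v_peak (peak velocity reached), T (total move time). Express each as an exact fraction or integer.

t_a=7/2 t_c=0 v_peak=35 T=7

(v_max)²/a_max = 47²/10 = 2209/10
245/2 < 2209/10 → triangular
v_peak = √(245/2·10) = √1225 = 35
t_a = 35/10 = 7/2; t_c = 0
T = 2·7/2 = 7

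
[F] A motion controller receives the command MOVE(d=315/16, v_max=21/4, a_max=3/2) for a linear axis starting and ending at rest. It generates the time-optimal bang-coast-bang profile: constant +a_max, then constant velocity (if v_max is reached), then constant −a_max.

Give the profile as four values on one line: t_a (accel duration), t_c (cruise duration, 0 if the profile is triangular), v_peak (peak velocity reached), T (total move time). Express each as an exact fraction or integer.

vₘ²/aₘ = (21/4)²/(3/2) = 147/8
315/16 ≥ 147/8 ⇒ cruise phase
t_a = (21/4)/(3/2) = 7/2; v_peak = 21/4
d_cruise = 315/16 − 147/8 = 21/16; t_c = (21/16)/(21/4) = 1/4
T = 2·7/2 + 1/4 = 29/4

t_a=7/2 t_c=1/4 v_peak=21/4 T=29/4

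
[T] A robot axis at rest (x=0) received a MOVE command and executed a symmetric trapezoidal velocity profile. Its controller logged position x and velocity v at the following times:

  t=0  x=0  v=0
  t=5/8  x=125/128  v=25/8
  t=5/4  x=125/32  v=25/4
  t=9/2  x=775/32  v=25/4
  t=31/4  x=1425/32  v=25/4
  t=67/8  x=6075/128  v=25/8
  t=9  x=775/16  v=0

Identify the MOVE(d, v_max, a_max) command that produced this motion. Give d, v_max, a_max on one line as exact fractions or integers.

final state: t=9, x=775/16, v=0 → d = 775/16
a_max = (25/8−0)/(5/8−0) = 5
max v = 25/4 over t∈[5/4,31/4] → v_max = 25/4
check: 25/4·(5/4+13/2) = 775/16 ✓

d=775/16 v_max=25/4 a_max=5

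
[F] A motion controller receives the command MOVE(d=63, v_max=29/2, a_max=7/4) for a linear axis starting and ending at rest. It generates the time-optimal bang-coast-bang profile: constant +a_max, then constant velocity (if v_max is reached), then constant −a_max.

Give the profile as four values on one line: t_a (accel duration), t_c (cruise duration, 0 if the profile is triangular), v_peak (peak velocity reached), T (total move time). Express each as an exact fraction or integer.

t_a=6 t_c=0 v_peak=21/2 T=12

v_max²/a_max = (29/2)²/(7/4) = 841/7
63 < 841/7 so t_c = 0
v_peak = √(63·7/4) = √(441/4) = 21/2
t_a = (21/2)/(7/4) = 6; t_c = 0
T = 2·6 = 12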